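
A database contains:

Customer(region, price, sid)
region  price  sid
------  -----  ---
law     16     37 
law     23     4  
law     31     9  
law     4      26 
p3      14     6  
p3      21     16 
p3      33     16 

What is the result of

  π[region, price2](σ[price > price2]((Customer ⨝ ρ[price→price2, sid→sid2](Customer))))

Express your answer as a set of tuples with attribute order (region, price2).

{(law, 16), (law, 23), (law, 4), (p3, 14), (p3, 21)}

ρ[price→price2, sid→sid2]: schema becomes (region, price2, sid2); tuples unchanged.
Natural join on region: {(law, 16, 37, 16, 37), (law, 16, 37, 23, 4), (law, 16, 37, 31, 9), (law, 16, 37, 4, 26), (law, 23, 4, 16, 37), (law, 23, 4, 23, 4), (law, 23, 4, 31, 9), (law, 23, 4, 4, 26), (law, 31, 9, 16, 37), (law, 31, 9, 23, 4), (law, 31, 9, 31, 9), (law, 31, 9, 4, 26), (law, 4, 26, 16, 37), (law, 4, 26, 23, 4), (law, 4, 26, 31, 9), (law, 4, 26, 4, 26), (p3, 14, 6, 14, 6), (p3, 14, 6, 21, 16), (p3, 14, 6, 33, 16), (p3, 21, 16, 14, 6), (p3, 21, 16, 21, 16), (p3, 21, 16, 33, 16), (p3, 33, 16, 14, 6), (p3, 33, 16, 21, 16), (p3, 33, 16, 33, 16)}
Filtering on price > price2 leaves {(law, 16, 37, 4, 26), (law, 23, 4, 16, 37), (law, 23, 4, 4, 26), (law, 31, 9, 16, 37), (law, 31, 9, 23, 4), (law, 31, 9, 4, 26), (p3, 21, 16, 14, 6), (p3, 33, 16, 14, 6), (p3, 33, 16, 21, 16)}.
Projecting to region, price2 (4 duplicate(s) eliminated): {(law, 16), (law, 23), (law, 4), (p3, 14), (p3, 21)}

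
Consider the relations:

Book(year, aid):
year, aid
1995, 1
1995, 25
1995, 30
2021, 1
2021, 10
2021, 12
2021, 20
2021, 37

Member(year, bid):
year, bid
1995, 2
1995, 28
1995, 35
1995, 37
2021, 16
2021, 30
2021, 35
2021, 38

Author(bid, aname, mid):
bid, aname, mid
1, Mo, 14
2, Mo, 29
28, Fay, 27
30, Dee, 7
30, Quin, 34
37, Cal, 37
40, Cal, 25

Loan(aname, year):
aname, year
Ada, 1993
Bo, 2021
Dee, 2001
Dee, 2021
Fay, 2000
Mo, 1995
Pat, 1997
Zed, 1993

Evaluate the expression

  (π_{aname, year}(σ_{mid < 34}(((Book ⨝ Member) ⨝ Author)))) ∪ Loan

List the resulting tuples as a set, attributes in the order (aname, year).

{(Ada, 1993), (Bo, 2021), (Dee, 2001), (Dee, 2021), (Fay, 1995), (Fay, 2000), (Mo, 1995), (Pat, 1997), (Zed, 1993)}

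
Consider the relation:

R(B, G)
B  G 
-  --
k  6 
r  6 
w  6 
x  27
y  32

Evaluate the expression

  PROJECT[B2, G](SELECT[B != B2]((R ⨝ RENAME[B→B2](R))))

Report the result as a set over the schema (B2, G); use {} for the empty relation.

ρ[B→B2]: schema becomes (B2, G); tuples unchanged.
Joining R and RENAME[B→B2](R) on G yields {(k, 6, k), (k, 6, r), (k, 6, w), (r, 6, k), (r, 6, r), (r, 6, w), (w, 6, k), (w, 6, r), (w, 6, w), (x, 27, x), (y, 32, y)}.
Filtering on B != B2 leaves {(k, 6, r), (k, 6, w), (r, 6, k), (r, 6, w), (w, 6, k), (w, 6, r)}.
π_{B2, G} gives {(k, 6), (r, 6), (w, 6)} (3 duplicate(s) eliminated).

{(k, 6), (r, 6), (w, 6)}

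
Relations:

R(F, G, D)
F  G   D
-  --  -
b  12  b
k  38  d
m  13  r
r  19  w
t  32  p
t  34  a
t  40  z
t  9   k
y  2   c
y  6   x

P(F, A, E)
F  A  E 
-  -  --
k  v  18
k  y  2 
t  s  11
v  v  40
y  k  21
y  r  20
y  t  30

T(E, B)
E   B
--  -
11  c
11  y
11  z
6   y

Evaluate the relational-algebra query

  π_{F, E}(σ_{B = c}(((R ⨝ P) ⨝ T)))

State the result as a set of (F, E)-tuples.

{(t, 11)}

Natural join on F: {(k, 38, d, v, 18), (k, 38, d, y, 2), (t, 32, p, s, 11), (t, 34, a, s, 11), (t, 40, z, s, 11), (t, 9, k, s, 11), (y, 2, c, k, 21), (y, 2, c, r, 20), (y, 2, c, t, 30), (y, 6, x, k, 21), (y, 6, x, r, 20), (y, 6, x, t, 30)}
Natural join on E: {(t, 32, p, s, 11, c), (t, 32, p, s, 11, y), (t, 32, p, s, 11, z), (t, 34, a, s, 11, c), (t, 34, a, s, 11, y), (t, 34, a, s, 11, z), (t, 40, z, s, 11, c), (t, 40, z, s, 11, y), (t, 40, z, s, 11, z), (t, 9, k, s, 11, c), (t, 9, k, s, 11, y), (t, 9, k, s, 11, z)}
σ[B = c]: keep tuples satisfying B = c → {(t, 32, p, s, 11, c), (t, 34, a, s, 11, c), (t, 40, z, s, 11, c), (t, 9, k, s, 11, c)}
π_{F, E} gives {(t, 11)} (3 duplicate(s) eliminated).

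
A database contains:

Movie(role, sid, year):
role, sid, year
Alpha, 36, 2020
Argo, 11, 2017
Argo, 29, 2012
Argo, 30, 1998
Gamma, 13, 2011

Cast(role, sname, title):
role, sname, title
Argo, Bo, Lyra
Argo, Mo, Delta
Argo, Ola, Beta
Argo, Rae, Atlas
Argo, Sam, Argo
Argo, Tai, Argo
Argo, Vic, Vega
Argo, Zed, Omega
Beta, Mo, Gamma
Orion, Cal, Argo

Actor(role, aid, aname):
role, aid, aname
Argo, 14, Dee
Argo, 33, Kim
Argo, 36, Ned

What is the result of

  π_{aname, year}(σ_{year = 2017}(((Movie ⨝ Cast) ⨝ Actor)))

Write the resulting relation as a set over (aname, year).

{(Dee, 2017), (Kim, 2017), (Ned, 2017)}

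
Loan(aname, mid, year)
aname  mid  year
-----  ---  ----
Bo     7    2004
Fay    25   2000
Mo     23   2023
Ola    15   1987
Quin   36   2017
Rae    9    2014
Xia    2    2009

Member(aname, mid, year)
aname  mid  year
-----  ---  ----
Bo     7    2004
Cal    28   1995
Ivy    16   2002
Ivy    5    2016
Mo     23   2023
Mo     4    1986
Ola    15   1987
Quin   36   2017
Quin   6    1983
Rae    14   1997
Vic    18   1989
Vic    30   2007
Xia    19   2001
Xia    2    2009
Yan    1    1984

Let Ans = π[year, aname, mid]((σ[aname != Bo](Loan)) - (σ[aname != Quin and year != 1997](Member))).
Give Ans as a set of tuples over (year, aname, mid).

σ[aname != Bo]: keep tuples satisfying aname != Bo → {(Fay, 25, 2000), (Mo, 23, 2023), (Ola, 15, 1987), (Quin, 36, 2017), (Rae, 9, 2014), (Xia, 2, 2009)}
σ[aname != Quin and year != 1997]: keep tuples satisfying aname != Quin and year != 1997 → {(Bo, 7, 2004), (Cal, 28, 1995), (Ivy, 16, 2002), (Ivy, 5, 2016), (Mo, 23, 2023), (Mo, 4, 1986), (Ola, 15, 1987), (Vic, 18, 1989), (Vic, 30, 2007), (Xia, 19, 2001), (Xia, 2, 2009), (Yan, 1, 1984)}
Taking the difference: {(Fay, 25, 2000), (Quin, 36, 2017), (Rae, 9, 2014)}
π[year, aname, mid]: project onto (year, aname, mid) → {(2000, Fay, 25), (2014, Rae, 9), (2017, Quin, 36)}

{(2000, Fay, 25), (2014, Rae, 9), (2017, Quin, 36)}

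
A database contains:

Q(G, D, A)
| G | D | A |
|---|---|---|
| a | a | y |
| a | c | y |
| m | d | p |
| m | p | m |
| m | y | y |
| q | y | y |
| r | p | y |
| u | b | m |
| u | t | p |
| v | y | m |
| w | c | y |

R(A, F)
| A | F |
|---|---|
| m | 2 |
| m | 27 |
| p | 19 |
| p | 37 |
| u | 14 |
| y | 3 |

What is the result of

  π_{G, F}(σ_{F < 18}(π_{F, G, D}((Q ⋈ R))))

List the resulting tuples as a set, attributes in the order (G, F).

{(a, 3), (m, 2), (m, 3), (q, 3), (r, 3), (u, 2), (v, 2), (w, 3)}

Joining Q and R on A yields {(a, a, y, 3), (a, c, y, 3), (m, d, p, 19), (m, d, p, 37), (m, p, m, 2), (m, p, m, 27), (m, y, y, 3), (q, y, y, 3), (r, p, y, 3), (u, b, m, 2), (u, b, m, 27), (u, t, p, 19), (u, t, p, 37), (v, y, m, 2), (v, y, m, 27), (w, c, y, 3)}.
π[F, G, D]: project onto (F, G, D) → {(19, m, d), (19, u, t), (2, m, p), (2, u, b), (2, v, y), (27, m, p), (27, u, b), (27, v, y), (3, a, a), (3, a, c), (3, m, y), (3, q, y), (3, r, p), (3, w, c), (37, m, d), (37, u, t)}
Filtering on F < 18 leaves {(2, m, p), (2, u, b), (2, v, y), (3, a, a), (3, a, c), (3, m, y), (3, q, y), (3, r, p), (3, w, c)}.
π[G, F]: project onto (G, F) (1 duplicate(s) eliminated) → {(a, 3), (m, 2), (m, 3), (q, 3), (r, 3), (u, 2), (v, 2), (w, 3)}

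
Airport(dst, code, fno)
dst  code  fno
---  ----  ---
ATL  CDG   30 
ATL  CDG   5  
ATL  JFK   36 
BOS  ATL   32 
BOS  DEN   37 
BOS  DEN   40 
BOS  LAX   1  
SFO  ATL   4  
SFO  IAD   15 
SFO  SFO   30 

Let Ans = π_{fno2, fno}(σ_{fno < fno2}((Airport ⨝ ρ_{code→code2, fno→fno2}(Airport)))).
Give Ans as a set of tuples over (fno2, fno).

ρ[code→code2, fno→fno2]: schema becomes (dst, code2, fno2); tuples unchanged.
Airport ⋈ ρ_{code→code2, fno→fno2}(Airport) (natural join on dst): {(ATL, CDG, 30, CDG, 30), (ATL, CDG, 30, CDG, 5), (ATL, CDG, 30, JFK, 36), (ATL, CDG, 5, CDG, 30), (ATL, CDG, 5, CDG, 5), (ATL, CDG, 5, JFK, 36), (ATL, JFK, 36, CDG, 30), (ATL, JFK, 36, CDG, 5), (ATL, JFK, 36, JFK, 36), (BOS, ATL, 32, ATL, 32), (BOS, ATL, 32, DEN, 37), (BOS, ATL, 32, DEN, 40), (BOS, ATL, 32, LAX, 1), (BOS, DEN, 37, ATL, 32), (BOS, DEN, 37, DEN, 37), (BOS, DEN, 37, DEN, 40), (BOS, DEN, 37, LAX, 1), (BOS, DEN, 40, ATL, 32), (BOS, DEN, 40, DEN, 37), (BOS, DEN, 40, DEN, 40), (BOS, DEN, 40, LAX, 1), (BOS, LAX, 1, ATL, 32), (BOS, LAX, 1, DEN, 37), (BOS, LAX, 1, DEN, 40), (BOS, LAX, 1, LAX, 1), (SFO, ATL, 4, ATL, 4), (SFO, ATL, 4, IAD, 15), (SFO, ATL, 4, SFO, 30), (SFO, IAD, 15, ATL, 4), (SFO, IAD, 15, IAD, 15), (SFO, IAD, 15, SFO, 30), (SFO, SFO, 30, ATL, 4), (SFO, SFO, 30, IAD, 15), (SFO, SFO, 30, SFO, 30)}
Filtering on fno < fno2 leaves {(ATL, CDG, 30, JFK, 36), (ATL, CDG, 5, CDG, 30), (ATL, CDG, 5, JFK, 36), (BOS, ATL, 32, DEN, 37), (BOS, ATL, 32, DEN, 40), (BOS, DEN, 37, DEN, 40), (BOS, LAX, 1, ATL, 32), (BOS, LAX, 1, DEN, 37), (BOS, LAX, 1, DEN, 40), (SFO, ATL, 4, IAD, 15), (SFO, ATL, 4, SFO, 30), (SFO, IAD, 15, SFO, 30)}.
π[fno2, fno]: project onto (fno2, fno) → {(15, 4), (30, 15), (30, 4), (30, 5), (32, 1), (36, 30), (36, 5), (37, 1), (37, 32), (40, 1), (40, 32), (40, 37)}

{(15, 4), (30, 15), (30, 4), (30, 5), (32, 1), (36, 30), (36, 5), (37, 1), (37, 32), (40, 1), (40, 32), (40, 37)}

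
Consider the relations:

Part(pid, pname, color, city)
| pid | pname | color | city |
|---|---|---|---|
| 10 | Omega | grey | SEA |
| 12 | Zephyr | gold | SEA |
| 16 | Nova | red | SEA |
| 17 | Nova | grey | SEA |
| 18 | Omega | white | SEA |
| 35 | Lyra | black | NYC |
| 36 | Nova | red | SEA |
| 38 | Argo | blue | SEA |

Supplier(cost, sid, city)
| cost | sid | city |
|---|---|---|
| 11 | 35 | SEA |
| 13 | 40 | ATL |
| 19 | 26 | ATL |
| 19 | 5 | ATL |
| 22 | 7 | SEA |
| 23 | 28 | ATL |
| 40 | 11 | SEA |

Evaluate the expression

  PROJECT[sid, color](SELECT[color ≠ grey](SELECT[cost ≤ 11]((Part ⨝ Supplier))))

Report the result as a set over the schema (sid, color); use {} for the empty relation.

Part ⋈ Supplier (natural join on city): {(10, Omega, grey, SEA, 11, 35), (10, Omega, grey, SEA, 22, 7), (10, Omega, grey, SEA, 40, 11), (12, Zephyr, gold, SEA, 11, 35), (12, Zephyr, gold, SEA, 22, 7), (12, Zephyr, gold, SEA, 40, 11), (16, Nova, red, SEA, 11, 35), (16, Nova, red, SEA, 22, 7), (16, Nova, red, SEA, 40, 11), (17, Nova, grey, SEA, 11, 35), (17, Nova, grey, SEA, 22, 7), (17, Nova, grey, SEA, 40, 11), (18, Omega, white, SEA, 11, 35), (18, Omega, white, SEA, 22, 7), (18, Omega, white, SEA, 40, 11), (36, Nova, red, SEA, 11, 35), (36, Nova, red, SEA, 22, 7), (36, Nova, red, SEA, 40, 11), (38, Argo, blue, SEA, 11, 35), (38, Argo, blue, SEA, 22, 7), (38, Argo, blue, SEA, 40, 11)}
Filtering on cost ≤ 11 leaves {(10, Omega, grey, SEA, 11, 35), (12, Zephyr, gold, SEA, 11, 35), (16, Nova, red, SEA, 11, 35), (17, Nova, grey, SEA, 11, 35), (18, Omega, white, SEA, 11, 35), (36, Nova, red, SEA, 11, 35), (38, Argo, blue, SEA, 11, 35)}.
Filtering on color ≠ grey leaves {(12, Zephyr, gold, SEA, 11, 35), (16, Nova, red, SEA, 11, 35), (18, Omega, white, SEA, 11, 35), (36, Nova, red, SEA, 11, 35), (38, Argo, blue, SEA, 11, 35)}.
Projecting to sid, color (1 duplicate(s) eliminated): {(35, blue), (35, gold), (35, red), (35, white)}

{(35, blue), (35, gold), (35, red), (35, white)}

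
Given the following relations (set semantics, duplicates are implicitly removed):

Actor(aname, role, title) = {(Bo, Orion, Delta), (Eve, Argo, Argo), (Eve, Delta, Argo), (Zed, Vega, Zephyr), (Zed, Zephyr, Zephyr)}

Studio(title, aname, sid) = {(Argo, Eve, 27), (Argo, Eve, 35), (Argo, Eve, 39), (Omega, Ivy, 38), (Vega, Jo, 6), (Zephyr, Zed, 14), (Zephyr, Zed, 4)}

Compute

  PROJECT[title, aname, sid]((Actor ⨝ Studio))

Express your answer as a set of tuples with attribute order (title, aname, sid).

Joining Actor and Studio on aname, title yields {(Eve, Argo, Argo, 27), (Eve, Argo, Argo, 35), (Eve, Argo, Argo, 39), (Eve, Delta, Argo, 27), (Eve, Delta, Argo, 35), (Eve, Delta, Argo, 39), (Zed, Vega, Zephyr, 14), (Zed, Vega, Zephyr, 4), (Zed, Zephyr, Zephyr, 14), (Zed, Zephyr, Zephyr, 4)}.
π_{title, aname, sid} gives {(Argo, Eve, 27), (Argo, Eve, 35), (Argo, Eve, 39), (Zephyr, Zed, 14), (Zephyr, Zed, 4)} (5 duplicate(s) eliminated).

{(Argo, Eve, 27), (Argo, Eve, 35), (Argo, Eve, 39), (Zephyr, Zed, 14), (Zephyr, Zed, 4)}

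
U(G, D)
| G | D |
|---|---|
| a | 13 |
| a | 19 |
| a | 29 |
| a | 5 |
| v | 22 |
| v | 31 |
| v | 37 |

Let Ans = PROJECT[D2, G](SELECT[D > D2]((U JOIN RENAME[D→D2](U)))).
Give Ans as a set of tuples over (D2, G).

ρ[D→D2]: schema becomes (G, D2); tuples unchanged.
U ⋈ RENAME[D→D2](U) (natural join on G): {(a, 13, 13), (a, 13, 19), (a, 13, 29), (a, 13, 5), (a, 19, 13), (a, 19, 19), (a, 19, 29), (a, 19, 5), (a, 29, 13), (a, 29, 19), (a, 29, 29), (a, 29, 5), (a, 5, 13), (a, 5, 19), (a, 5, 29), (a, 5, 5), (v, 22, 22), (v, 22, 31), (v, 22, 37), (v, 31, 22), (v, 31, 31), (v, 31, 37), (v, 37, 22), (v, 37, 31), (v, 37, 37)}
σ[D > D2]: keep tuples satisfying D > D2 → {(a, 13, 5), (a, 19, 13), (a, 19, 5), (a, 29, 13), (a, 29, 19), (a, 29, 5), (v, 31, 22), (v, 37, 22), (v, 37, 31)}
π[D2, G]: project onto (D2, G) (4 duplicate(s) eliminated) → {(13, a), (19, a), (22, v), (31, v), (5, a)}

{(13, a), (19, a), (22, v), (31, v), (5, a)}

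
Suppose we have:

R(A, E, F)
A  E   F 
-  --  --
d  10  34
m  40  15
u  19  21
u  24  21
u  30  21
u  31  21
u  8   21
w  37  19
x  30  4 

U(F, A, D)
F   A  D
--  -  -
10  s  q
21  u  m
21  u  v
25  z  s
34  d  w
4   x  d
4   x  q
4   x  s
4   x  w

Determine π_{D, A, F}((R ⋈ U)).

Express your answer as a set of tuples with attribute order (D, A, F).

{(d, x, 4), (m, u, 21), (q, x, 4), (s, x, 4), (v, u, 21), (w, d, 34), (w, x, 4)}

Joining R and U on A, F yields {(d, 10, 34, w), (u, 19, 21, m), (u, 19, 21, v), (u, 24, 21, m), (u, 24, 21, v), (u, 30, 21, m), (u, 30, 21, v), (u, 31, 21, m), (u, 31, 21, v), (u, 8, 21, m), (u, 8, 21, v), (x, 30, 4, d), (x, 30, 4, q), (x, 30, 4, s), (x, 30, 4, w)}.
π[D, A, F]: project onto (D, A, F) (8 duplicate(s) eliminated) → {(d, x, 4), (m, u, 21), (q, x, 4), (s, x, 4), (v, u, 21), (w, d, 34), (w, x, 4)}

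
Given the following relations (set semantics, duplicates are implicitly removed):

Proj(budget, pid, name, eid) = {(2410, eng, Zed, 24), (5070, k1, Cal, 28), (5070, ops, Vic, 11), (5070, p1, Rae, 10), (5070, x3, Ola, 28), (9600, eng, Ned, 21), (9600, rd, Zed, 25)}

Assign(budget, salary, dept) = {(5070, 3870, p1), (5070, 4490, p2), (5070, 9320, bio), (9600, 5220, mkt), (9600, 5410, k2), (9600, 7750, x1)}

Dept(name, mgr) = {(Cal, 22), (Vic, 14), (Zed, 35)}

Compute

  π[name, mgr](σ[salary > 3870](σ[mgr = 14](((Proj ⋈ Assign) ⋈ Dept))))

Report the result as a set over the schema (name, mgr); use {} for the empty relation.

{(Vic, 14)}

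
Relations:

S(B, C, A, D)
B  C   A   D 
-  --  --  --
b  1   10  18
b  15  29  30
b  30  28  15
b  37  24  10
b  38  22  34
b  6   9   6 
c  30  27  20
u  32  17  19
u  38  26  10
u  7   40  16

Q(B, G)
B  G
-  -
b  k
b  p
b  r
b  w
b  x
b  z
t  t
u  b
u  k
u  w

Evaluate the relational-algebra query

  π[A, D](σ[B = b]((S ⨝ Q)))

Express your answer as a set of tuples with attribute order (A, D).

Natural join on B: {(b, 1, 10, 18, k), (b, 1, 10, 18, p), (b, 1, 10, 18, r), (b, 1, 10, 18, w), (b, 1, 10, 18, x), (b, 1, 10, 18, z), (b, 15, 29, 30, k), (b, 15, 29, 30, p), (b, 15, 29, 30, r), (b, 15, 29, 30, w), (b, 15, 29, 30, x), (b, 15, 29, 30, z), (b, 30, 28, 15, k), (b, 30, 28, 15, p), (b, 30, 28, 15, r), (b, 30, 28, 15, w), (b, 30, 28, 15, x), (b, 30, 28, 15, z), (b, 37, 24, 10, k), (b, 37, 24, 10, p), (b, 37, 24, 10, r), (b, 37, 24, 10, w), (b, 37, 24, 10, x), (b, 37, 24, 10, z), (b, 38, 22, 34, k), (b, 38, 22, 34, p), (b, 38, 22, 34, r), (b, 38, 22, 34, w), (b, 38, 22, 34, x), (b, 38, 22, 34, z), (b, 6, 9, 6, k), (b, 6, 9, 6, p), (b, 6, 9, 6, r), (b, 6, 9, 6, w), (b, 6, 9, 6, x), (b, 6, 9, 6, z), (u, 32, 17, 19, b), (u, 32, 17, 19, k), (u, 32, 17, 19, w), (u, 38, 26, 10, b), (u, 38, 26, 10, k), (u, 38, 26, 10, w), (u, 7, 40, 16, b), (u, 7, 40, 16, k), (u, 7, 40, 16, w)}
σ[B = b]: keep tuples satisfying B = b → {(b, 1, 10, 18, k), (b, 1, 10, 18, p), (b, 1, 10, 18, r), (b, 1, 10, 18, w), (b, 1, 10, 18, x), (b, 1, 10, 18, z), (b, 15, 29, 30, k), (b, 15, 29, 30, p), (b, 15, 29, 30, r), (b, 15, 29, 30, w), (b, 15, 29, 30, x), (b, 15, 29, 30, z), (b, 30, 28, 15, k), (b, 30, 28, 15, p), (b, 30, 28, 15, r), (b, 30, 28, 15, w), (b, 30, 28, 15, x), (b, 30, 28, 15, z), (b, 37, 24, 10, k), (b, 37, 24, 10, p), (b, 37, 24, 10, r), (b, 37, 24, 10, w), (b, 37, 24, 10, x), (b, 37, 24, 10, z), (b, 38, 22, 34, k), (b, 38, 22, 34, p), (b, 38, 22, 34, r), (b, 38, 22, 34, w), (b, 38, 22, 34, x), (b, 38, 22, 34, z), (b, 6, 9, 6, k), (b, 6, 9, 6, p), (b, 6, 9, 6, r), (b, 6, 9, 6, w), (b, 6, 9, 6, x), (b, 6, 9, 6, z)}
Projecting to A, D (30 duplicate(s) eliminated): {(10, 18), (22, 34), (24, 10), (28, 15), (29, 30), (9, 6)}

{(10, 18), (22, 34), (24, 10), (28, 15), (29, 30), (9, 6)}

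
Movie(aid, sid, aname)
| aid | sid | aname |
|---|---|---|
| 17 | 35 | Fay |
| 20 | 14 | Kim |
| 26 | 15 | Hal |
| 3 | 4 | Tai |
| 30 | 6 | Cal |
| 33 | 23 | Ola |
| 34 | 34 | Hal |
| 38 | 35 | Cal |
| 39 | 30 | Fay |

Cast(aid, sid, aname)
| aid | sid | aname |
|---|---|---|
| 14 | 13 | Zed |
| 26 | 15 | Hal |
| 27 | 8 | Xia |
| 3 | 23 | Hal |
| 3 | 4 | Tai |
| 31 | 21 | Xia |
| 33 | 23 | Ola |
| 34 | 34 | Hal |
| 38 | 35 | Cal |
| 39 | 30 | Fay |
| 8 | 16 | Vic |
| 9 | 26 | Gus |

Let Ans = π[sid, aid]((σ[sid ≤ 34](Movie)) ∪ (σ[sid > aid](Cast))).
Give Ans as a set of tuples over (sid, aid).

σ[sid ≤ 34]: keep tuples satisfying sid ≤ 34 → {(20, 14, Kim), (26, 15, Hal), (3, 4, Tai), (30, 6, Cal), (33, 23, Ola), (34, 34, Hal), (39, 30, Fay)}
σ[sid > aid]: keep tuples satisfying sid > aid → {(3, 23, Hal), (3, 4, Tai), (8, 16, Vic), (9, 26, Gus)}
Taking the union: {(20, 14, Kim), (26, 15, Hal), (3, 23, Hal), (3, 4, Tai), (30, 6, Cal), (33, 23, Ola), (34, 34, Hal), (39, 30, Fay), (8, 16, Vic), (9, 26, Gus)}
π_{sid, aid} gives {(14, 20), (15, 26), (16, 8), (23, 3), (23, 33), (26, 9), (30, 39), (34, 34), (4, 3), (6, 30)}.

{(14, 20), (15, 26), (16, 8), (23, 3), (23, 33), (26, 9), (30, 39), (34, 34), (4, 3), (6, 30)}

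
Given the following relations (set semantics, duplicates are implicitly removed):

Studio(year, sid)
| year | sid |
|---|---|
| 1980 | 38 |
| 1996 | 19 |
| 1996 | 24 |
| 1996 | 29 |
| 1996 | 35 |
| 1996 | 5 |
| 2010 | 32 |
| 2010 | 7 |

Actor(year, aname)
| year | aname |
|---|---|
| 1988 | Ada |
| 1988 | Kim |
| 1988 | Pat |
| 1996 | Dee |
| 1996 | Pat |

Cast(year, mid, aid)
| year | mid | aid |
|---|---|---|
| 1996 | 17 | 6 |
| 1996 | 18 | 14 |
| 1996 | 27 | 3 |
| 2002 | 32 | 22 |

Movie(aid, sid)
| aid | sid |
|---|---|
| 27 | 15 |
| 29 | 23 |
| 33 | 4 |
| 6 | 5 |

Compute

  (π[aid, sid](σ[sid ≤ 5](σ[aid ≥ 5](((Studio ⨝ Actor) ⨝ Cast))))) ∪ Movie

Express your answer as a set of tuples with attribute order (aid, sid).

{(14, 5), (27, 15), (29, 23), (33, 4), (6, 5)}

Studio ⋈ Actor (natural join on year): {(1996, 19, Dee), (1996, 19, Pat), (1996, 24, Dee), (1996, 24, Pat), (1996, 29, Dee), (1996, 29, Pat), (1996, 35, Dee), (1996, 35, Pat), (1996, 5, Dee), (1996, 5, Pat)}
(Studio ⨝ Actor) ⋈ Cast (natural join on year): {(1996, 19, Dee, 17, 6), (1996, 19, Dee, 18, 14), (1996, 19, Dee, 27, 3), (1996, 19, Pat, 17, 6), (1996, 19, Pat, 18, 14), (1996, 19, Pat, 27, 3), (1996, 24, Dee, 17, 6), (1996, 24, Dee, 18, 14), (1996, 24, Dee, 27, 3), (1996, 24, Pat, 17, 6), (1996, 24, Pat, 18, 14), (1996, 24, Pat, 27, 3), (1996, 29, Dee, 17, 6), (1996, 29, Dee, 18, 14), (1996, 29, Dee, 27, 3), (1996, 29, Pat, 17, 6), (1996, 29, Pat, 18, 14), (1996, 29, Pat, 27, 3), (1996, 35, Dee, 17, 6), (1996, 35, Dee, 18, 14), (1996, 35, Dee, 27, 3), (1996, 35, Pat, 17, 6), (1996, 35, Pat, 18, 14), (1996, 35, Pat, 27, 3), (1996, 5, Dee, 17, 6), (1996, 5, Dee, 18, 14), (1996, 5, Dee, 27, 3), (1996, 5, Pat, 17, 6), (1996, 5, Pat, 18, 14), (1996, 5, Pat, 27, 3)}
Apply σ_{aid ≥ 5}; surviving tuples: {(1996, 19, Dee, 17, 6), (1996, 19, Dee, 18, 14), (1996, 19, Pat, 17, 6), (1996, 19, Pat, 18, 14), (1996, 24, Dee, 17, 6), (1996, 24, Dee, 18, 14), (1996, 24, Pat, 17, 6), (1996, 24, Pat, 18, 14), (1996, 29, Dee, 17, 6), (1996, 29, Dee, 18, 14), (1996, 29, Pat, 17, 6), (1996, 29, Pat, 18, 14), (1996, 35, Dee, 17, 6), (1996, 35, Dee, 18, 14), (1996, 35, Pat, 17, 6), (1996, 35, Pat, 18, 14), (1996, 5, Dee, 17, 6), (1996, 5, Dee, 18, 14), (1996, 5, Pat, 17, 6), (1996, 5, Pat, 18, 14)}
Apply σ_{sid ≤ 5}; surviving tuples: {(1996, 5, Dee, 17, 6), (1996, 5, Dee, 18, 14), (1996, 5, Pat, 17, 6), (1996, 5, Pat, 18, 14)}
π[aid, sid]: project onto (aid, sid) (2 duplicate(s) eliminated) → {(14, 5), (6, 5)}
Taking the union: {(14, 5), (27, 15), (29, 23), (33, 4), (6, 5)}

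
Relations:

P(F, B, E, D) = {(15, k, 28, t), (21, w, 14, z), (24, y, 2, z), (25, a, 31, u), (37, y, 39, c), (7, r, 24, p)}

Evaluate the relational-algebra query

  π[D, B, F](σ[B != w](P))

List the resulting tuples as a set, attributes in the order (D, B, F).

σ[B != w]: keep tuples satisfying B != w → {(15, k, 28, t), (24, y, 2, z), (25, a, 31, u), (37, y, 39, c), (7, r, 24, p)}
π[D, B, F]: project onto (D, B, F) → {(c, y, 37), (p, r, 7), (t, k, 15), (u, a, 25), (z, y, 24)}

{(c, y, 37), (p, r, 7), (t, k, 15), (u, a, 25), (z, y, 24)}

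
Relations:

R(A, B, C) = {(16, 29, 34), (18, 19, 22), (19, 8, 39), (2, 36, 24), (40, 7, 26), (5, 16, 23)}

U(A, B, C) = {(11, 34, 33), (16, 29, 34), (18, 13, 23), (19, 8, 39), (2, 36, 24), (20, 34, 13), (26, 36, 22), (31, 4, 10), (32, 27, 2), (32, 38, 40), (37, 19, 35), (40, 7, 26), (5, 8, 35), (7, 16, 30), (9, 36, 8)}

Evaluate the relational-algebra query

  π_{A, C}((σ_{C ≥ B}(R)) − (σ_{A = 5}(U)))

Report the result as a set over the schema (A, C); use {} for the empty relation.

{(16, 34), (18, 22), (19, 39), (40, 26), (5, 23)}

Filtering on C ≥ B leaves {(16, 29, 34), (18, 19, 22), (19, 8, 39), (40, 7, 26), (5, 16, 23)}.
Filtering on A = 5 leaves {(5, 8, 35)}.
Difference: {(16, 29, 34), (18, 19, 22), (19, 8, 39), (40, 7, 26), (5, 16, 23)} with {(5, 8, 35)} → {(16, 29, 34), (18, 19, 22), (19, 8, 39), (40, 7, 26), (5, 16, 23)}
π_{A, C} gives {(16, 34), (18, 22), (19, 39), (40, 26), (5, 23)}.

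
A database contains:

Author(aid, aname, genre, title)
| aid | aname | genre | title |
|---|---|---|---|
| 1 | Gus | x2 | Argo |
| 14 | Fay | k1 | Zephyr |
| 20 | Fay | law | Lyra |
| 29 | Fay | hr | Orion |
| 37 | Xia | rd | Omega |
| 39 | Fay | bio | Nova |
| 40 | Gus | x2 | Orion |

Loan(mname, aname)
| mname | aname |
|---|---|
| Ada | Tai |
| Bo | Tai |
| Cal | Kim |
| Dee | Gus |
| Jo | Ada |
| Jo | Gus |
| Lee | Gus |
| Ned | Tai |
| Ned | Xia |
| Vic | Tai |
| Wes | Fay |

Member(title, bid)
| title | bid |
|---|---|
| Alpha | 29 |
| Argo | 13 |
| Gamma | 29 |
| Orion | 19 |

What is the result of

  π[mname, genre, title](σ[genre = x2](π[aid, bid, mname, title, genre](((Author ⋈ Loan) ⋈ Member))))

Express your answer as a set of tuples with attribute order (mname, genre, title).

{(Dee, x2, Argo), (Dee, x2, Orion), (Jo, x2, Argo), (Jo, x2, Orion), (Lee, x2, Argo), (Lee, x2, Orion)}

Joining Author and Loan on aname yields {(1, Gus, x2, Argo, Dee), (1, Gus, x2, Argo, Jo), (1, Gus, x2, Argo, Lee), (14, Fay, k1, Zephyr, Wes), (20, Fay, law, Lyra, Wes), (29, Fay, hr, Orion, Wes), (37, Xia, rd, Omega, Ned), (39, Fay, bio, Nova, Wes), (40, Gus, x2, Orion, Dee), (40, Gus, x2, Orion, Jo), (40, Gus, x2, Orion, Lee)}.
Joining (Author ⋈ Loan) and Member on title yields {(1, Gus, x2, Argo, Dee, 13), (1, Gus, x2, Argo, Jo, 13), (1, Gus, x2, Argo, Lee, 13), (29, Fay, hr, Orion, Wes, 19), (40, Gus, x2, Orion, Dee, 19), (40, Gus, x2, Orion, Jo, 19), (40, Gus, x2, Orion, Lee, 19)}.
Keep only column(s) aid, bid, mname, title, genre: {(1, 13, Dee, Argo, x2), (1, 13, Jo, Argo, x2), (1, 13, Lee, Argo, x2), (29, 19, Wes, Orion, hr), (40, 19, Dee, Orion, x2), (40, 19, Jo, Orion, x2), (40, 19, Lee, Orion, x2)}
σ[genre = x2]: keep tuples satisfying genre = x2 → {(1, 13, Dee, Argo, x2), (1, 13, Jo, Argo, x2), (1, 13, Lee, Argo, x2), (40, 19, Dee, Orion, x2), (40, 19, Jo, Orion, x2), (40, 19, Lee, Orion, x2)}
Keep only column(s) mname, genre, title: {(Dee, x2, Argo), (Dee, x2, Orion), (Jo, x2, Argo), (Jo, x2, Orion), (Lee, x2, Argo), (Lee, x2, Orion)}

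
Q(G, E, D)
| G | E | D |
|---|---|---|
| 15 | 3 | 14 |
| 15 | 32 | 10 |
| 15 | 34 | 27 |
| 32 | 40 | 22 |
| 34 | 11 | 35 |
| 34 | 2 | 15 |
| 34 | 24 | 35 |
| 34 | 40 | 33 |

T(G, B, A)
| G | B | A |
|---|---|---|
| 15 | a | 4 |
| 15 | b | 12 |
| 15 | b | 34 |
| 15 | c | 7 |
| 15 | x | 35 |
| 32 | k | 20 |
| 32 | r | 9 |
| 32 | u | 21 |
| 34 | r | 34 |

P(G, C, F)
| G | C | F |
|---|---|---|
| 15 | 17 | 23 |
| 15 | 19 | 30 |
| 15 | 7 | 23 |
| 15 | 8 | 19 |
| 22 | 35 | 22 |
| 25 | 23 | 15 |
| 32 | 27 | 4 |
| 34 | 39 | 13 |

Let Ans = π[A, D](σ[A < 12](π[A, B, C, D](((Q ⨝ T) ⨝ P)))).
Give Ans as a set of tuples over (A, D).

{(4, 10), (4, 14), (4, 27), (7, 10), (7, 14), (7, 27), (9, 22)}

Natural join on G: {(15, 3, 14, a, 4), (15, 3, 14, b, 12), (15, 3, 14, b, 34), (15, 3, 14, c, 7), (15, 3, 14, x, 35), (15, 32, 10, a, 4), (15, 32, 10, b, 12), (15, 32, 10, b, 34), (15, 32, 10, c, 7), (15, 32, 10, x, 35), (15, 34, 27, a, 4), (15, 34, 27, b, 12), (15, 34, 27, b, 34), (15, 34, 27, c, 7), (15, 34, 27, x, 35), (32, 40, 22, k, 20), (32, 40, 22, r, 9), (32, 40, 22, u, 21), (34, 11, 35, r, 34), (34, 2, 15, r, 34), (34, 24, 35, r, 34), (34, 40, 33, r, 34)}
Natural join on G: {(15, 3, 14, a, 4, 17, 23), (15, 3, 14, a, 4, 19, 30), (15, 3, 14, a, 4, 7, 23), (15, 3, 14, a, 4, 8, 19), (15, 3, 14, b, 12, 17, 23), (15, 3, 14, b, 12, 19, 30), (15, 3, 14, b, 12, 7, 23), (15, 3, 14, b, 12, 8, 19), (15, 3, 14, b, 34, 17, 23), (15, 3, 14, b, 34, 19, 30), (15, 3, 14, b, 34, 7, 23), (15, 3, 14, b, 34, 8, 19), (15, 3, 14, c, 7, 17, 23), (15, 3, 14, c, 7, 19, 30), (15, 3, 14, c, 7, 7, 23), (15, 3, 14, c, 7, 8, 19), (15, 3, 14, x, 35, 17, 23), (15, 3, 14, x, 35, 19, 30), (15, 3, 14, x, 35, 7, 23), (15, 3, 14, x, 35, 8, 19), (15, 32, 10, a, 4, 17, 23), (15, 32, 10, a, 4, 19, 30), (15, 32, 10, a, 4, 7, 23), (15, 32, 10, a, 4, 8, 19), (15, 32, 10, b, 12, 17, 23), (15, 32, 10, b, 12, 19, 30), (15, 32, 10, b, 12, 7, 23), (15, 32, 10, b, 12, 8, 19), (15, 32, 10, b, 34, 17, 23), (15, 32, 10, b, 34, 19, 30), (15, 32, 10, b, 34, 7, 23), (15, 32, 10, b, 34, 8, 19), (15, 32, 10, c, 7, 17, 23), (15, 32, 10, c, 7, 19, 30), (15, 32, 10, c, 7, 7, 23), (15, 32, 10, c, 7, 8, 19), (15, 32, 10, x, 35, 17, 23), (15, 32, 10, x, 35, 19, 30), (15, 32, 10, x, 35, 7, 23), (15, 32, 10, x, 35, 8, 19), (15, 34, 27, a, 4, 17, 23), (15, 34, 27, a, 4, 19, 30), (15, 34, 27, a, 4, 7, 23), (15, 34, 27, a, 4, 8, 19), (15, 34, 27, b, 12, 17, 23), (15, 34, 27, b, 12, 19, 30), (15, 34, 27, b, 12, 7, 23), (15, 34, 27, b, 12, 8, 19), (15, 34, 27, b, 34, 17, 23), (15, 34, 27, b, 34, 19, 30), (15, 34, 27, b, 34, 7, 23), (15, 34, 27, b, 34, 8, 19), (15, 34, 27, c, 7, 17, 23), (15, 34, 27, c, 7, 19, 30), (15, 34, 27, c, 7, 7, 23), (15, 34, 27, c, 7, 8, 19), (15, 34, 27, x, 35, 17, 23), (15, 34, 27, x, 35, 19, 30), (15, 34, 27, x, 35, 7, 23), (15, 34, 27, x, 35, 8, 19), (32, 40, 22, k, 20, 27, 4), (32, 40, 22, r, 9, 27, 4), (32, 40, 22, u, 21, 27, 4), (34, 11, 35, r, 34, 39, 13), (34, 2, 15, r, 34, 39, 13), (34, 24, 35, r, 34, 39, 13), (34, 40, 33, r, 34, 39, 13)}
π_{A, B, C, D} gives {(12, b, 17, 10), (12, b, 17, 14), (12, b, 17, 27), (12, b, 19, 10), (12, b, 19, 14), (12, b, 19, 27), (12, b, 7, 10), (12, b, 7, 14), (12, b, 7, 27), (12, b, 8, 10), (12, b, 8, 14), (12, b, 8, 27), (20, k, 27, 22), (21, u, 27, 22), (34, b, 17, 10), (34, b, 17, 14), (34, b, 17, 27), (34, b, 19, 10), (34, b, 19, 14), (34, b, 19, 27), (34, b, 7, 10), (34, b, 7, 14), (34, b, 7, 27), (34, b, 8, 10), (34, b, 8, 14), (34, b, 8, 27), (34, r, 39, 15), (34, r, 39, 33), (34, r, 39, 35), (35, x, 17, 10), (35, x, 17, 14), (35, x, 17, 27), (35, x, 19, 10), (35, x, 19, 14), (35, x, 19, 27), (35, x, 7, 10), (35, x, 7, 14), (35, x, 7, 27), (35, x, 8, 10), (35, x, 8, 14), (35, x, 8, 27), (4, a, 17, 10), (4, a, 17, 14), (4, a, 17, 27), (4, a, 19, 10), (4, a, 19, 14), (4, a, 19, 27), (4, a, 7, 10), (4, a, 7, 14), (4, a, 7, 27), (4, a, 8, 10), (4, a, 8, 14), (4, a, 8, 27), (7, c, 17, 10), (7, c, 17, 14), (7, c, 17, 27), (7, c, 19, 10), (7, c, 19, 14), (7, c, 19, 27), (7, c, 7, 10), (7, c, 7, 14), (7, c, 7, 27), (7, c, 8, 10), (7, c, 8, 14), (7, c, 8, 27), (9, r, 27, 22)} (1 duplicate(s) eliminated).
Apply σ_{A < 12}; surviving tuples: {(4, a, 17, 10), (4, a, 17, 14), (4, a, 17, 27), (4, a, 19, 10), (4, a, 19, 14), (4, a, 19, 27), (4, a, 7, 10), (4, a, 7, 14), (4, a, 7, 27), (4, a, 8, 10), (4, a, 8, 14), (4, a, 8, 27), (7, c, 17, 10), (7, c, 17, 14), (7, c, 17, 27), (7, c, 19, 10), (7, c, 19, 14), (7, c, 19, 27), (7, c, 7, 10), (7, c, 7, 14), (7, c, 7, 27), (7, c, 8, 10), (7, c, 8, 14), (7, c, 8, 27), (9, r, 27, 22)}
π_{A, D} gives {(4, 10), (4, 14), (4, 27), (7, 10), (7, 14), (7, 27), (9, 22)} (18 duplicate(s) eliminated).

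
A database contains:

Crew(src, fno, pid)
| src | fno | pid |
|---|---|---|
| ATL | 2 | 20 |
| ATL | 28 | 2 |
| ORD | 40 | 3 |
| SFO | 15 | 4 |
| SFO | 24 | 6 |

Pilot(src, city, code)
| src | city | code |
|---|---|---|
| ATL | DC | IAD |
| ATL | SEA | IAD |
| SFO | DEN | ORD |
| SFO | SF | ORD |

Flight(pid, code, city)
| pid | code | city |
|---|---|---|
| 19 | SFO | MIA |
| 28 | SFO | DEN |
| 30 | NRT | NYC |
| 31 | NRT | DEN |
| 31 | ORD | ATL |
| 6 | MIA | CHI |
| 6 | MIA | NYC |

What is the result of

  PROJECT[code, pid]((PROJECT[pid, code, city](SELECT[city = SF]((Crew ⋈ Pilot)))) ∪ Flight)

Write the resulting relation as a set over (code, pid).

Natural join on src: {(ATL, 2, 20, DC, IAD), (ATL, 2, 20, SEA, IAD), (ATL, 28, 2, DC, IAD), (ATL, 28, 2, SEA, IAD), (SFO, 15, 4, DEN, ORD), (SFO, 15, 4, SF, ORD), (SFO, 24, 6, DEN, ORD), (SFO, 24, 6, SF, ORD)}
Filtering on city = SF leaves {(SFO, 15, 4, SF, ORD), (SFO, 24, 6, SF, ORD)}.
π_{pid, code, city} gives {(4, ORD, SF), (6, ORD, SF)}.
Set union of the two operands is {(19, SFO, MIA), (28, SFO, DEN), (30, NRT, NYC), (31, NRT, DEN), (31, ORD, ATL), (4, ORD, SF), (6, MIA, CHI), (6, MIA, NYC), (6, ORD, SF)}.
π_{code, pid} gives {(MIA, 6), (NRT, 30), (NRT, 31), (ORD, 31), (ORD, 4), (ORD, 6), (SFO, 19), (SFO, 28)} (1 duplicate(s) eliminated).

{(MIA, 6), (NRT, 30), (NRT, 31), (ORD, 31), (ORD, 4), (ORD, 6), (SFO, 19), (SFO, 28)}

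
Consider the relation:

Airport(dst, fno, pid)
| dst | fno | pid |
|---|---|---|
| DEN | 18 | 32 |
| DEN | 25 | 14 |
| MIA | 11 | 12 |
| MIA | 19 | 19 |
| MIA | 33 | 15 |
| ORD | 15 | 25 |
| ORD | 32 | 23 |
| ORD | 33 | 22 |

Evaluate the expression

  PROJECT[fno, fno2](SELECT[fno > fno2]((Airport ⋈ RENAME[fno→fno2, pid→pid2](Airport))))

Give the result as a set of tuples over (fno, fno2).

ρ[fno→fno2, pid→pid2]: schema becomes (dst, fno2, pid2); tuples unchanged.
Airport ⋈ RENAME[fno→fno2, pid→pid2](Airport) (natural join on dst): {(DEN, 18, 32, 18, 32), (DEN, 18, 32, 25, 14), (DEN, 25, 14, 18, 32), (DEN, 25, 14, 25, 14), (MIA, 11, 12, 11, 12), (MIA, 11, 12, 19, 19), (MIA, 11, 12, 33, 15), (MIA, 19, 19, 11, 12), (MIA, 19, 19, 19, 19), (MIA, 19, 19, 33, 15), (MIA, 33, 15, 11, 12), (MIA, 33, 15, 19, 19), (MIA, 33, 15, 33, 15), (ORD, 15, 25, 15, 25), (ORD, 15, 25, 32, 23), (ORD, 15, 25, 33, 22), (ORD, 32, 23, 15, 25), (ORD, 32, 23, 32, 23), (ORD, 32, 23, 33, 22), (ORD, 33, 22, 15, 25), (ORD, 33, 22, 32, 23), (ORD, 33, 22, 33, 22)}
σ[fno > fno2]: keep tuples satisfying fno > fno2 → {(DEN, 25, 14, 18, 32), (MIA, 19, 19, 11, 12), (MIA, 33, 15, 11, 12), (MIA, 33, 15, 19, 19), (ORD, 32, 23, 15, 25), (ORD, 33, 22, 15, 25), (ORD, 33, 22, 32, 23)}
π[fno, fno2]: project onto (fno, fno2) → {(19, 11), (25, 18), (32, 15), (33, 11), (33, 15), (33, 19), (33, 32)}

{(19, 11), (25, 18), (32, 15), (33, 11), (33, 15), (33, 19), (33, 32)}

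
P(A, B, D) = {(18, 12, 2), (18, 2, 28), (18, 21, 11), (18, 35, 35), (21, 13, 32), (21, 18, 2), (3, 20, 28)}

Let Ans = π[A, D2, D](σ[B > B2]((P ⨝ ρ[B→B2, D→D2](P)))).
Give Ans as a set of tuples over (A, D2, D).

{(18, 11, 35), (18, 2, 11), (18, 2, 35), (18, 28, 11), (18, 28, 2), (18, 28, 35), (21, 32, 2)}

ρ[B→B2, D→D2]: schema becomes (A, B2, D2); tuples unchanged.
Joining P and ρ[B→B2, D→D2](P) on A yields {(18, 12, 2, 12, 2), (18, 12, 2, 2, 28), (18, 12, 2, 21, 11), (18, 12, 2, 35, 35), (18, 2, 28, 12, 2), (18, 2, 28, 2, 28), (18, 2, 28, 21, 11), (18, 2, 28, 35, 35), (18, 21, 11, 12, 2), (18, 21, 11, 2, 28), (18, 21, 11, 21, 11), (18, 21, 11, 35, 35), (18, 35, 35, 12, 2), (18, 35, 35, 2, 28), (18, 35, 35, 21, 11), (18, 35, 35, 35, 35), (21, 13, 32, 13, 32), (21, 13, 32, 18, 2), (21, 18, 2, 13, 32), (21, 18, 2, 18, 2), (3, 20, 28, 20, 28)}.
σ[B > B2]: keep tuples satisfying B > B2 → {(18, 12, 2, 2, 28), (18, 21, 11, 12, 2), (18, 21, 11, 2, 28), (18, 35, 35, 12, 2), (18, 35, 35, 2, 28), (18, 35, 35, 21, 11), (21, 18, 2, 13, 32)}
Projecting to A, D2, D: {(18, 11, 35), (18, 2, 11), (18, 2, 35), (18, 28, 11), (18, 28, 2), (18, 28, 35), (21, 32, 2)}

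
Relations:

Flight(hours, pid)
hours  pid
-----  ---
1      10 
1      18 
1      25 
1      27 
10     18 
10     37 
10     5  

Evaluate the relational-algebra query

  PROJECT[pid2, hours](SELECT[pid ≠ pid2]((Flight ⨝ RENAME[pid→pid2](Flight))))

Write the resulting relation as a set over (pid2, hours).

{(10, 1), (18, 1), (18, 10), (25, 1), (27, 1), (37, 10), (5, 10)}

ρ[pid→pid2]: schema becomes (hours, pid2); tuples unchanged.
Flight ⋈ RENAME[pid→pid2](Flight) (natural join on hours): {(1, 10, 10), (1, 10, 18), (1, 10, 25), (1, 10, 27), (1, 18, 10), (1, 18, 18), (1, 18, 25), (1, 18, 27), (1, 25, 10), (1, 25, 18), (1, 25, 25), (1, 25, 27), (1, 27, 10), (1, 27, 18), (1, 27, 25), (1, 27, 27), (10, 18, 18), (10, 18, 37), (10, 18, 5), (10, 37, 18), (10, 37, 37), (10, 37, 5), (10, 5, 18), (10, 5, 37), (10, 5, 5)}
Selection pid ≠ pid2: {(1, 10, 18), (1, 10, 25), (1, 10, 27), (1, 18, 10), (1, 18, 25), (1, 18, 27), (1, 25, 10), (1, 25, 18), (1, 25, 27), (1, 27, 10), (1, 27, 18), (1, 27, 25), (10, 18, 37), (10, 18, 5), (10, 37, 18), (10, 37, 5), (10, 5, 18), (10, 5, 37)}
π_{pid2, hours} gives {(10, 1), (18, 1), (18, 10), (25, 1), (27, 1), (37, 10), (5, 10)} (11 duplicate(s) eliminated).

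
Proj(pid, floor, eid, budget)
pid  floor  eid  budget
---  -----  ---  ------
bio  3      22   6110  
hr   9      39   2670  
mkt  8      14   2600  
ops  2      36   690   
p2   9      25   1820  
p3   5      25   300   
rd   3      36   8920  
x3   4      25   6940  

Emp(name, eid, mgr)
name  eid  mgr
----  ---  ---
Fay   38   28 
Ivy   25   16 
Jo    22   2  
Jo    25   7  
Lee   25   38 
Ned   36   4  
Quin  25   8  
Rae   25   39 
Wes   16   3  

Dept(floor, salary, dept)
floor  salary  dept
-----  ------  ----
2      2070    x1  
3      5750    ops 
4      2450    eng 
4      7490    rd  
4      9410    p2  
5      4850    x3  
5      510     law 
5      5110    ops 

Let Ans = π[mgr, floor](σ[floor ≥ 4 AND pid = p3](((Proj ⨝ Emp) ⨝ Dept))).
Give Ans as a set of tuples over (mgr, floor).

{(16, 5), (38, 5), (39, 5), (7, 5), (8, 5)}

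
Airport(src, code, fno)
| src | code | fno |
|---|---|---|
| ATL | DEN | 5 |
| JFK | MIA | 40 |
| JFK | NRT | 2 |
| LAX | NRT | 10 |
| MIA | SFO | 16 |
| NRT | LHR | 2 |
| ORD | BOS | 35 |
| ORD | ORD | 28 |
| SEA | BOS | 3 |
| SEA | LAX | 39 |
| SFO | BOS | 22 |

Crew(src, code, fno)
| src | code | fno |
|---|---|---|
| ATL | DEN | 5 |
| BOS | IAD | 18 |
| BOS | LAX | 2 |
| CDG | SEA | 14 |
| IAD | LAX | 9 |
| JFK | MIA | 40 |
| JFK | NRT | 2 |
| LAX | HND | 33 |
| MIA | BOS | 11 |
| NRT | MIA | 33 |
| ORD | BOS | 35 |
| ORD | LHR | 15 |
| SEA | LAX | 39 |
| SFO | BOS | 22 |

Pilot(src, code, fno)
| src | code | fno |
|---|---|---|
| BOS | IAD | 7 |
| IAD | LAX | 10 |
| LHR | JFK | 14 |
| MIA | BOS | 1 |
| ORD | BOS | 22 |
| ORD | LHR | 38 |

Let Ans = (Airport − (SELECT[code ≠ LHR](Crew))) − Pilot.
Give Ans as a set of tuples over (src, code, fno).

σ[code ≠ LHR]: keep tuples satisfying code ≠ LHR → {(ATL, DEN, 5), (BOS, IAD, 18), (BOS, LAX, 2), (CDG, SEA, 14), (IAD, LAX, 9), (JFK, MIA, 40), (JFK, NRT, 2), (LAX, HND, 33), (MIA, BOS, 11), (NRT, MIA, 33), (ORD, BOS, 35), (SEA, LAX, 39), (SFO, BOS, 22)}
Taking the difference: {(LAX, NRT, 10), (MIA, SFO, 16), (NRT, LHR, 2), (ORD, ORD, 28), (SEA, BOS, 3)}
Taking the difference: {(LAX, NRT, 10), (MIA, SFO, 16), (NRT, LHR, 2), (ORD, ORD, 28), (SEA, BOS, 3)}

{(LAX, NRT, 10), (MIA, SFO, 16), (NRT, LHR, 2), (ORD, ORD, 28), (SEA, BOS, 3)}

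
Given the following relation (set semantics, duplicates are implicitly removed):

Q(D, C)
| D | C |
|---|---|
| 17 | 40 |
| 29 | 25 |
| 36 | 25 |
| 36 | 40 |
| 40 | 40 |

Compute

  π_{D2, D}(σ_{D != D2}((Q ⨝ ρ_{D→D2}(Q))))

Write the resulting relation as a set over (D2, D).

ρ[D→D2]: schema becomes (D2, C); tuples unchanged.
Natural join on C: {(17, 40, 17), (17, 40, 36), (17, 40, 40), (29, 25, 29), (29, 25, 36), (36, 25, 29), (36, 25, 36), (36, 40, 17), (36, 40, 36), (36, 40, 40), (40, 40, 17), (40, 40, 36), (40, 40, 40)}
σ[D != D2]: keep tuples satisfying D != D2 → {(17, 40, 36), (17, 40, 40), (29, 25, 36), (36, 25, 29), (36, 40, 17), (36, 40, 40), (40, 40, 17), (40, 40, 36)}
Keep only column(s) D2, D: {(17, 36), (17, 40), (29, 36), (36, 17), (36, 29), (36, 40), (40, 17), (40, 36)}

{(17, 36), (17, 40), (29, 36), (36, 17), (36, 29), (36, 40), (40, 17), (40, 36)}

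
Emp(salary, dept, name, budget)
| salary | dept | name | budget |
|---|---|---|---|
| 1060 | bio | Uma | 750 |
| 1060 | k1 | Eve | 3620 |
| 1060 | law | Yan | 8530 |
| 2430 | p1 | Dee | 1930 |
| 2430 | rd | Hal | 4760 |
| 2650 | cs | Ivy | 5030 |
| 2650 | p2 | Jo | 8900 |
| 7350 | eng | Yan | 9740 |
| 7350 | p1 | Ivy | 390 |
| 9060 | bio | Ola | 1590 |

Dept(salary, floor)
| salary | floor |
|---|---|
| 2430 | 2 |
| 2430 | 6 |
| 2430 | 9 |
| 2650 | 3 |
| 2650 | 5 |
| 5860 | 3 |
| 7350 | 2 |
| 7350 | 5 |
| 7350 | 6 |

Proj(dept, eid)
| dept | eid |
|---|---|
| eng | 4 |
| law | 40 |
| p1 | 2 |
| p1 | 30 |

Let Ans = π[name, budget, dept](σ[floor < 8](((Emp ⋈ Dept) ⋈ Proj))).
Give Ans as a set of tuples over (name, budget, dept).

{(Dee, 1930, p1), (Ivy, 390, p1), (Yan, 9740, eng)}

Natural join on salary: {(2430, p1, Dee, 1930, 2), (2430, p1, Dee, 1930, 6), (2430, p1, Dee, 1930, 9), (2430, rd, Hal, 4760, 2), (2430, rd, Hal, 4760, 6), (2430, rd, Hal, 4760, 9), (2650, cs, Ivy, 5030, 3), (2650, cs, Ivy, 5030, 5), (2650, p2, Jo, 8900, 3), (2650, p2, Jo, 8900, 5), (7350, eng, Yan, 9740, 2), (7350, eng, Yan, 9740, 5), (7350, eng, Yan, 9740, 6), (7350, p1, Ivy, 390, 2), (7350, p1, Ivy, 390, 5), (7350, p1, Ivy, 390, 6)}
Natural join on dept: {(2430, p1, Dee, 1930, 2, 2), (2430, p1, Dee, 1930, 2, 30), (2430, p1, Dee, 1930, 6, 2), (2430, p1, Dee, 1930, 6, 30), (2430, p1, Dee, 1930, 9, 2), (2430, p1, Dee, 1930, 9, 30), (7350, eng, Yan, 9740, 2, 4), (7350, eng, Yan, 9740, 5, 4), (7350, eng, Yan, 9740, 6, 4), (7350, p1, Ivy, 390, 2, 2), (7350, p1, Ivy, 390, 2, 30), (7350, p1, Ivy, 390, 5, 2), (7350, p1, Ivy, 390, 5, 30), (7350, p1, Ivy, 390, 6, 2), (7350, p1, Ivy, 390, 6, 30)}
Apply σ_{floor < 8}; surviving tuples: {(2430, p1, Dee, 1930, 2, 2), (2430, p1, Dee, 1930, 2, 30), (2430, p1, Dee, 1930, 6, 2), (2430, p1, Dee, 1930, 6, 30), (7350, eng, Yan, 9740, 2, 4), (7350, eng, Yan, 9740, 5, 4), (7350, eng, Yan, 9740, 6, 4), (7350, p1, Ivy, 390, 2, 2), (7350, p1, Ivy, 390, 2, 30), (7350, p1, Ivy, 390, 5, 2), (7350, p1, Ivy, 390, 5, 30), (7350, p1, Ivy, 390, 6, 2), (7350, p1, Ivy, 390, 6, 30)}
Projecting to name, budget, dept (10 duplicate(s) eliminated): {(Dee, 1930, p1), (Ivy, 390, p1), (Yan, 9740, eng)}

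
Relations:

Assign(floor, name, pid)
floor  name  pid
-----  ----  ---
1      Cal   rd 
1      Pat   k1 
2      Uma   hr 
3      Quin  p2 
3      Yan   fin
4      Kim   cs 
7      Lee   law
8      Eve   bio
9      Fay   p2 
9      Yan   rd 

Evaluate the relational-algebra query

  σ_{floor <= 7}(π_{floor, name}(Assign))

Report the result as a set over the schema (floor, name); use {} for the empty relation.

{(1, Cal), (1, Pat), (2, Uma), (3, Quin), (3, Yan), (4, Kim), (7, Lee)}

Keep only column(s) floor, name: {(1, Cal), (1, Pat), (2, Uma), (3, Quin), (3, Yan), (4, Kim), (7, Lee), (8, Eve), (9, Fay), (9, Yan)}
Apply σ_{floor <= 7}; surviving tuples: {(1, Cal), (1, Pat), (2, Uma), (3, Quin), (3, Yan), (4, Kim), (7, Lee)}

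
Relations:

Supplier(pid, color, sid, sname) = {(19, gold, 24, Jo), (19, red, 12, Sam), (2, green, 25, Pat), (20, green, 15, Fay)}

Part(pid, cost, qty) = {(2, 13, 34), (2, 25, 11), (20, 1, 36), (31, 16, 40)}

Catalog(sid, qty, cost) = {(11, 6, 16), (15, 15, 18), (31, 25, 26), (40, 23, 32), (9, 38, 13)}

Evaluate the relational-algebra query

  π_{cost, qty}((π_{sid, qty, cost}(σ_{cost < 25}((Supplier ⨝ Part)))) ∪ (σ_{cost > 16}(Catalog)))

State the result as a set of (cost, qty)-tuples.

{(1, 36), (13, 34), (18, 15), (26, 25), (32, 23)}

Natural join on pid: {(2, green, 25, Pat, 13, 34), (2, green, 25, Pat, 25, 11), (20, green, 15, Fay, 1, 36)}
Filtering on cost < 25 leaves {(2, green, 25, Pat, 13, 34), (20, green, 15, Fay, 1, 36)}.
Keep only column(s) sid, qty, cost: {(15, 36, 1), (25, 34, 13)}
Filtering on cost > 16 leaves {(15, 15, 18), (31, 25, 26), (40, 23, 32)}.
Set union of the two operands is {(15, 15, 18), (15, 36, 1), (25, 34, 13), (31, 25, 26), (40, 23, 32)}.
Keep only column(s) cost, qty: {(1, 36), (13, 34), (18, 15), (26, 25), (32, 23)}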